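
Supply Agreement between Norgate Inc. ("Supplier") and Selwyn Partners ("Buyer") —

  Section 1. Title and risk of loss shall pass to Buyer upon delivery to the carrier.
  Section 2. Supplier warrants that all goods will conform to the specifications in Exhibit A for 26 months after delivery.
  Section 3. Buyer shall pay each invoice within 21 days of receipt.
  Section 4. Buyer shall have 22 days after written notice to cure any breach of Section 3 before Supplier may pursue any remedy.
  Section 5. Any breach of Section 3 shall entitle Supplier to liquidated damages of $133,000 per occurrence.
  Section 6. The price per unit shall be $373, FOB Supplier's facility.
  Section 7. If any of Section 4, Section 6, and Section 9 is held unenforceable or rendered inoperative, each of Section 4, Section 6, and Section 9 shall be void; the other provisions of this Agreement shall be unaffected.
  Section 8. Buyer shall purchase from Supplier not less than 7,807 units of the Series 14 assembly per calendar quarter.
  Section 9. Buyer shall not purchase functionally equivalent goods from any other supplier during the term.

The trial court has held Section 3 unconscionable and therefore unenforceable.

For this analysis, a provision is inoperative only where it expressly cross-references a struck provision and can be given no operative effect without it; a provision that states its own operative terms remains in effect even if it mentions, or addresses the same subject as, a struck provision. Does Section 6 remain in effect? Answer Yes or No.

Section 3 is struck. Section 4 operates only by reference to Section 3, so it falls with Section 3. Section 5 has no operative effect of its own apart from Section 3 and is therefore inoperative. Section 7 declares Section 4, Section 6, and Section 9 mutually dependent; since one of them has fallen, all of them are of no effect. That brings down Section 6 and Section 9 as well. The remainder continues in force under Section 7. That leaves Section 1, Section 2, Section 7, and Section 8 in effect. Section 6 is among the inoperative provisions, so the answer is no.

No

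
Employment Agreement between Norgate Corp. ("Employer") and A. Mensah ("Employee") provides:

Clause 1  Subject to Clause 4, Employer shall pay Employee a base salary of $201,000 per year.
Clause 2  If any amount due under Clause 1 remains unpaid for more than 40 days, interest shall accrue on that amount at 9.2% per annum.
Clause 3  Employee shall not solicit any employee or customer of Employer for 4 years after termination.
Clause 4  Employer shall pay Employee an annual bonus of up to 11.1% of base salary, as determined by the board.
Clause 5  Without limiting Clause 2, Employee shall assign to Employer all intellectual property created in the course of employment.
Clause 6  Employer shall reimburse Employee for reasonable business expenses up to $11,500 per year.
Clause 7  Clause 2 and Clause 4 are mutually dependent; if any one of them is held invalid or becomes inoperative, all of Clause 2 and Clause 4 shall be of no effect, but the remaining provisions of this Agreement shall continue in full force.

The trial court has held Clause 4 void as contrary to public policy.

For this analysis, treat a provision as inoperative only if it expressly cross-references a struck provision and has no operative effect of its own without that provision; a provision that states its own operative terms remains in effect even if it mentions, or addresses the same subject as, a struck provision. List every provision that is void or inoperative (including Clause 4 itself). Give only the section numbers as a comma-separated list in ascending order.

2, 4

Clause 4 is struck. Clause 1 mentions Clause 4 but its own obligation stands independently of Clause 4, so Clause 1 is not affected. Although Clause 5 refers to Clause 2, its operative terms do not depend on Clause 2, so it remains in effect. Nothing else in the Agreement is defined by reference to Clause 4. Clause 7 declares Clause 2 and Clause 4 mutually dependent; since one of them has fallen, all of them are of no effect. That brings down Clause 2 as well. The remainder continues in force under Clause 7. That leaves Clause 1, Clause 3, Clause 5, Clause 6, and Clause 7 in effect.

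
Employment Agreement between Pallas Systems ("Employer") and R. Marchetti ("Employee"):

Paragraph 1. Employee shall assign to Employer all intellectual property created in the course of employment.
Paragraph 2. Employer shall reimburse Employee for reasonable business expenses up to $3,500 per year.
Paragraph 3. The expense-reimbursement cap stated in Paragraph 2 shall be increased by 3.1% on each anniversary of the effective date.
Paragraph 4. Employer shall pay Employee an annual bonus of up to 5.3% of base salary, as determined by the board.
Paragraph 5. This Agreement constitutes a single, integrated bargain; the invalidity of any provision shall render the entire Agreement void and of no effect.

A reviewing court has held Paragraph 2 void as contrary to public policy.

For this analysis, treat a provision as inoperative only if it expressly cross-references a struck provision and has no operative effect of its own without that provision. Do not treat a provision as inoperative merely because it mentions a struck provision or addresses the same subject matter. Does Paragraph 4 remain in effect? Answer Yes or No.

Paragraph 2 is struck. The whole of Paragraph 3 is the escalation of the expense-reimbursement cap, defined by reference to Paragraph 2, so Paragraph 3 cannot stand once Paragraph 2 is removed. Paragraph 5 provides that the Agreement is not severable, so the invalidity of any one provision voids the entire Agreement. No provision of the Agreement survives. Paragraph 4 is among the inoperative provisions, so the answer is no.

No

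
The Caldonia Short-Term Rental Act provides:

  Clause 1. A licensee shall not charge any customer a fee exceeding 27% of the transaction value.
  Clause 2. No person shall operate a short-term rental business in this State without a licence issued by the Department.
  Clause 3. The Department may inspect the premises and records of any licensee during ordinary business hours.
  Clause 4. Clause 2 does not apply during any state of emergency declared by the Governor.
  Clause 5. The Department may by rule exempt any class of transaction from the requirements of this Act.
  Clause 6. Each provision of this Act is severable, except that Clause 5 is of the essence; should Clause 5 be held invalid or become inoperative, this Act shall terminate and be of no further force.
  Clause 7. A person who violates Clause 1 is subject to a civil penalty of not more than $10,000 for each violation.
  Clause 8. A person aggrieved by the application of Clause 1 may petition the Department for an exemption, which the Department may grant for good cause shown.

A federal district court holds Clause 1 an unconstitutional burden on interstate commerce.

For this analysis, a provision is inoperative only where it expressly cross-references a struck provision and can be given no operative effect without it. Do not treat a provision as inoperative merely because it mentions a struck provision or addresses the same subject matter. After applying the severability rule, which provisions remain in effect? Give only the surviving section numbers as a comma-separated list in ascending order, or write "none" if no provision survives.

Clause 1 is struck. Clause 7 operates only by reference to Clause 1, so it falls with Clause 1. The only function of Clause 8 is the exemption procedure for Clause 1, so it cannot stand once Clause 1 is removed. Clause 6 makes Clause 5 an essential term, but Clause 5 is unaffected, so the severability proviso in Clause 6 preserves the remaining provisions. The provisions still in force are Clause 2, Clause 3, Clause 4, Clause 5, and Clause 6.

2, 3, 4, 5, 6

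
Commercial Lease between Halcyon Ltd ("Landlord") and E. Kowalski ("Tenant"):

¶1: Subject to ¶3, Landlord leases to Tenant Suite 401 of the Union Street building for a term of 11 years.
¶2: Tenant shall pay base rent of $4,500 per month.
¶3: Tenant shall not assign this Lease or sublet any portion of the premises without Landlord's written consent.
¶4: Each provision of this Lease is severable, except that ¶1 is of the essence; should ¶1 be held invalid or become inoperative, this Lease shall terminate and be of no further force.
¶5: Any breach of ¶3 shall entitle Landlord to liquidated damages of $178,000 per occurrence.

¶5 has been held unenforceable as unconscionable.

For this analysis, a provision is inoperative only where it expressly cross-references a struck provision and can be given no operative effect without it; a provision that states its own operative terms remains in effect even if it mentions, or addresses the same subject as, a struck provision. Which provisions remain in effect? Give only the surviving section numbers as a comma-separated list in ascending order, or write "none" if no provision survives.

¶5 is struck. Nothing else in the Lease is defined by reference to ¶5. ¶4 makes ¶1 an essential term, but ¶1 is unaffected, so the severability proviso in ¶4 preserves the remaining provisions. The provisions still in force are ¶1, ¶2, ¶3, and ¶4.

1, 2, 3, 4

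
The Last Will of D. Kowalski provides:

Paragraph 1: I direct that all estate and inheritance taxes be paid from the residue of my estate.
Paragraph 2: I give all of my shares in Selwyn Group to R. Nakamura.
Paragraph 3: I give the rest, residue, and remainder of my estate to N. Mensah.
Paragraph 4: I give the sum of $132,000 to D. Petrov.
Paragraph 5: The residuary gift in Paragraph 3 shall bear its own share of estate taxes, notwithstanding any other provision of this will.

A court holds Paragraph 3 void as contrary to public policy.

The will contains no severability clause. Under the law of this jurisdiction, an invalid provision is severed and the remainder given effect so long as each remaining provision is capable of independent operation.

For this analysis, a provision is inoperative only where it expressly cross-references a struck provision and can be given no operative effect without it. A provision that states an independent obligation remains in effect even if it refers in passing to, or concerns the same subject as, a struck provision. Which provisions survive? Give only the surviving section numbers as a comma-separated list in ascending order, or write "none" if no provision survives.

Paragraph 3 is struck. Paragraph 5 merely fixes the tax charge on Paragraph 3; with Paragraph 3 gone it has nothing to operate on and falls away. Under the stated default rule, only provisions that cannot operate independently fall away; the rest are enforced. The provisions still in force are Paragraph 1, Paragraph 2, and Paragraph 4.

1, 2, 4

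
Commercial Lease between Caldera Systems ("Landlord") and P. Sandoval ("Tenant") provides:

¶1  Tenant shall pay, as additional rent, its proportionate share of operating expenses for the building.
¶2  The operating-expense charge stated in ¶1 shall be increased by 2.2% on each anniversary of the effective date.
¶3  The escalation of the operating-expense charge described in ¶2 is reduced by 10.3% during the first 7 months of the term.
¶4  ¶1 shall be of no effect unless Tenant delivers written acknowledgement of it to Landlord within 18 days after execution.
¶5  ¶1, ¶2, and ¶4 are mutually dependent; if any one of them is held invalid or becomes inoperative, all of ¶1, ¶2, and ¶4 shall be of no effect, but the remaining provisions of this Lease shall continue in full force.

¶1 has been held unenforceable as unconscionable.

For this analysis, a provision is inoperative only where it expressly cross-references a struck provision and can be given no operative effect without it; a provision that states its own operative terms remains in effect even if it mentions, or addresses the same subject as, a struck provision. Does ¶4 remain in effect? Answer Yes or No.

¶1 is struck. ¶2 does nothing except set the escalation of the operating-expense charge by reference to ¶1; with ¶1 gone it has no independent effect and is inoperative. ¶4 operates only by reference to ¶1, so it falls with ¶1. ¶3 does nothing except set the introductory reduction to the escalation of the operating-expense charge by reference to ¶2; with ¶2 gone it has no independent effect and is inoperative. ¶5 declares ¶1, ¶2, and ¶4 mutually dependent; since one of them has fallen, all of them are of no effect. The remainder continues in force under ¶5. Only ¶5 remains in effect. ¶4 is among the inoperative provisions, so the answer is no.

No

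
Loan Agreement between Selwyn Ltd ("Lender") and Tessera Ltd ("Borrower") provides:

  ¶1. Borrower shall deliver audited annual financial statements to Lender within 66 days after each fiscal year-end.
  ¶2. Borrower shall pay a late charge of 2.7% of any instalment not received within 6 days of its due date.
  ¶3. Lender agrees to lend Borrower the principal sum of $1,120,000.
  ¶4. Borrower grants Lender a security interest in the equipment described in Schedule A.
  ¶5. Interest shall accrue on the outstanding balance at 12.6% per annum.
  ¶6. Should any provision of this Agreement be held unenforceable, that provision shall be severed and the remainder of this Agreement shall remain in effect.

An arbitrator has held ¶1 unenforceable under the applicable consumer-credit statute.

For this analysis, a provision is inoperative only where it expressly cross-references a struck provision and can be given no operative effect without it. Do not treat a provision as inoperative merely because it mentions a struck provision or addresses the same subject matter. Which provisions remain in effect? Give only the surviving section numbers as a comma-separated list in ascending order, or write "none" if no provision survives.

¶1 is struck. Nothing else in the Agreement is defined by reference to ¶1. Under the severability clause in ¶6, the remaining provisions continue in force. ¶2, ¶3, ¶4, ¶5, and ¶6 remain in effect.

2, 3, 4, 5, 6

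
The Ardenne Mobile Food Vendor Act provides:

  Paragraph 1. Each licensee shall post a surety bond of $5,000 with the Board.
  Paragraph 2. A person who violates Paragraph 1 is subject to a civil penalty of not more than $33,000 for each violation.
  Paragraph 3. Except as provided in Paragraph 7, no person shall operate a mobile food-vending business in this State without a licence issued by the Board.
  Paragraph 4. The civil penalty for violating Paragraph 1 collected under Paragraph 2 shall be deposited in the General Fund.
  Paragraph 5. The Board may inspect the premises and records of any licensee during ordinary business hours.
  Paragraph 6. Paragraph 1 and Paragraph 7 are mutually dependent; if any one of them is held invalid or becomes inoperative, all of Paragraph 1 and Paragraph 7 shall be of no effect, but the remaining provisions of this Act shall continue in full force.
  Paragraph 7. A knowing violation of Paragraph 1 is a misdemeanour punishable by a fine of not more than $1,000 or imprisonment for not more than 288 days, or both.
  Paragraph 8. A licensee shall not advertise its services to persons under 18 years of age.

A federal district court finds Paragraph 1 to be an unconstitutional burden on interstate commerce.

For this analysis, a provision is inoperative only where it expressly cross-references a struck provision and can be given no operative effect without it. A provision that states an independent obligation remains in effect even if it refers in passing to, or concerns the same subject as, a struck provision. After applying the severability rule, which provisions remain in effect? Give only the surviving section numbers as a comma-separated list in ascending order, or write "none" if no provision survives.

Paragraph 1 is struck. Paragraph 2 merely fixes the civil penalty for violating Paragraph 1; with Paragraph 1 gone it has nothing to operate on and falls away. Paragraph 7 merely fixes the criminal penalty for violating Paragraph 1; with Paragraph 1 gone it has nothing to operate on and falls away. The whole of Paragraph 4 is the disposition of the civil penalty for violating Paragraph 1, defined by reference to Paragraph 2, so Paragraph 4 cannot stand once Paragraph 2 is removed. Although Paragraph 3 refers to Paragraph 7, its operative terms do not depend on Paragraph 7, so it remains in effect. Paragraph 6 declares Paragraph 1 and Paragraph 7 mutually dependent; since one of them has fallen, all of them are of no effect. The remainder continues in force under Paragraph 6. The provisions still in force are Paragraph 3, Paragraph 5, Paragraph 6, and Paragraph 8.

3, 5, 6, 8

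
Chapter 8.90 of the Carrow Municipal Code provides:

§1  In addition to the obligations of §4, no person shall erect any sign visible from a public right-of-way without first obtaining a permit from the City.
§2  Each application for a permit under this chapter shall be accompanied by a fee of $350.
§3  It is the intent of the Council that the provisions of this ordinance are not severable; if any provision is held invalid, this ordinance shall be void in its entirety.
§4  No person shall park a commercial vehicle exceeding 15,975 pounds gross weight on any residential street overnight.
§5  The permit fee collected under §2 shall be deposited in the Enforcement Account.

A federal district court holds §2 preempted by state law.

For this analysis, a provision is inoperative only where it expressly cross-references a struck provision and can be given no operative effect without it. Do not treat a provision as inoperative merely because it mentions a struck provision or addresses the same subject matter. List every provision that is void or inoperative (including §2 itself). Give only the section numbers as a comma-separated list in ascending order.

§2 is struck. §5 operates only by reference to §2, so it falls with §2. §3 provides that the ordinance is not severable, so the invalidity of any one provision voids the entire ordinance. No provision of the ordinance survives.

1, 2, 3, 4, 5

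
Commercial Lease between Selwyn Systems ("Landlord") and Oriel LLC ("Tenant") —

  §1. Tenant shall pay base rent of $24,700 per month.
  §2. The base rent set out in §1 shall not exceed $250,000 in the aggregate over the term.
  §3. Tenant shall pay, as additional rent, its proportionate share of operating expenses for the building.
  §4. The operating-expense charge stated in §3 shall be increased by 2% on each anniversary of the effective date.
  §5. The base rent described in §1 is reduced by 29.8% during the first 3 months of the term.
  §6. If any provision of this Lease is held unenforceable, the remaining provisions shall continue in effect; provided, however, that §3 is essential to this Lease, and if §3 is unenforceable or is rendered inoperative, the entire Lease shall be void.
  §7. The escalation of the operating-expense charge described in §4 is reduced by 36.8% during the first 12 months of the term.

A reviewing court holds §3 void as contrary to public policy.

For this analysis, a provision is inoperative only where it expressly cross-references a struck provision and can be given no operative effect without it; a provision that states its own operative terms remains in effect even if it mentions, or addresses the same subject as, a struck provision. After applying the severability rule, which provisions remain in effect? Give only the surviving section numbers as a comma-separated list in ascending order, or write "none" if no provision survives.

§3 is struck. §4 operates only by reference to §3, so it falls with §3. §7 operates only by reference to §4, so it falls with §4. §6 makes §3 an essential term, and §3 is the provision held invalid; under §6, the entire Lease is therefore void. No provision of the Lease survives.

none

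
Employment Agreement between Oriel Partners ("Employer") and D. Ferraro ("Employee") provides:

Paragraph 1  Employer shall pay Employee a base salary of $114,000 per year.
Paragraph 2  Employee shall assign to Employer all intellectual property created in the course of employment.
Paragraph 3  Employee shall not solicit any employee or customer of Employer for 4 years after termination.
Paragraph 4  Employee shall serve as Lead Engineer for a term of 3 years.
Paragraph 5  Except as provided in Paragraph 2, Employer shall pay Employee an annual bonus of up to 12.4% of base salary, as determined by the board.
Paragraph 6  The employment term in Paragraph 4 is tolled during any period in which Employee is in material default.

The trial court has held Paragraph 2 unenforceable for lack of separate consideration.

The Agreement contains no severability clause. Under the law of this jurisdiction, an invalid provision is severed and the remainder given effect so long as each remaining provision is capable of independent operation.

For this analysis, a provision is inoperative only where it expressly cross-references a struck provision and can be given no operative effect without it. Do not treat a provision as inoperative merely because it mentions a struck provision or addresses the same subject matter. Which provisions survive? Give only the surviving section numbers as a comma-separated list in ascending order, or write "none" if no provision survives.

Paragraph 2 is struck. Paragraph 5 mentions Paragraph 2 but its own obligation stands independently of Paragraph 2, so Paragraph 5 is not affected. No other provision's operative terms depend on Paragraph 2. With no severability clause, the stated default rule severs what cannot stand and enforces each remaining provision that can operate on its own. That leaves Paragraph 1, Paragraph 3, Paragraph 4, Paragraph 5, and Paragraph 6 in effect.

1, 3, 4, 5, 6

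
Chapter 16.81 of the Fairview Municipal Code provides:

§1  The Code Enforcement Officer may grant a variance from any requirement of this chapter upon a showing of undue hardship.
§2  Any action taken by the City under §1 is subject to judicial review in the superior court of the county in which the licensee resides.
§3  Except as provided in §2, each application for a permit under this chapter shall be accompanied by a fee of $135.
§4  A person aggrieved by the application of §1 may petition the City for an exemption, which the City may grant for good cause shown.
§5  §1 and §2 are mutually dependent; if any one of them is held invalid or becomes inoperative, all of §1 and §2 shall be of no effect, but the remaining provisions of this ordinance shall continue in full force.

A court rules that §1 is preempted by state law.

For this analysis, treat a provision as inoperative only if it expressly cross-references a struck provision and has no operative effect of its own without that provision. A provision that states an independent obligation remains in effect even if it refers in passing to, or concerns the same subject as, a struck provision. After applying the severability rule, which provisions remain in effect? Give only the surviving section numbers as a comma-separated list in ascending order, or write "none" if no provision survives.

3, 5

§1 is struck. The only function of §2 is the judicial-review right for §1, so it cannot stand once §1 is removed. §4 merely fixes the exemption procedure for §1; with §1 gone it has nothing to operate on and falls away. §3 mentions §2 but its own obligation stands independently of §2, so §3 is not affected. §5 declares §1 and §2 mutually dependent; since one of them has fallen, all of them are of no effect. The remainder continues in force under §5. §3 and §5 remain in effect.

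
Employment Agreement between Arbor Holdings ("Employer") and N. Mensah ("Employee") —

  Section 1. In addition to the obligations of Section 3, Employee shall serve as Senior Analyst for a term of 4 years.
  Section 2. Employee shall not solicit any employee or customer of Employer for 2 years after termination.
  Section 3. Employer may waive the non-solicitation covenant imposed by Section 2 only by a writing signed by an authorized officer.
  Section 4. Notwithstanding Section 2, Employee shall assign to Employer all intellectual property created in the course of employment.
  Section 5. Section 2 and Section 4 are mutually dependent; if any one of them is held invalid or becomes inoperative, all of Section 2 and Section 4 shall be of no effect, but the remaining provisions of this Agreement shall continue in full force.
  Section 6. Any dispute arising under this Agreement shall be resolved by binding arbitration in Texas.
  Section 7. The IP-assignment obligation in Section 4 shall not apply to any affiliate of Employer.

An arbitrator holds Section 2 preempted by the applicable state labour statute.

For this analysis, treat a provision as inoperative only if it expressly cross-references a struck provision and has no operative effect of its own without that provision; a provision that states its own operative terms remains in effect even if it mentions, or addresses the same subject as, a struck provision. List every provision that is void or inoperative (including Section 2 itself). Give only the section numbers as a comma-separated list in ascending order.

Section 2 is struck. Section 3 has no operative effect of its own apart from Section 2 and is therefore inoperative. Section 1 mentions Section 3 but its own obligation stands independently of Section 3, so Section 1 is not affected. Section 5 declares Section 2 and Section 4 mutually dependent; since one of them has fallen, all of them are of no effect. That brings down Section 4 as well. Section 7 in turn depends solely on a provision now struck and likewise falls. The remainder continues in force under Section 5. Section 1, Section 5, and Section 6 remain in effect.

2, 3, 4, 7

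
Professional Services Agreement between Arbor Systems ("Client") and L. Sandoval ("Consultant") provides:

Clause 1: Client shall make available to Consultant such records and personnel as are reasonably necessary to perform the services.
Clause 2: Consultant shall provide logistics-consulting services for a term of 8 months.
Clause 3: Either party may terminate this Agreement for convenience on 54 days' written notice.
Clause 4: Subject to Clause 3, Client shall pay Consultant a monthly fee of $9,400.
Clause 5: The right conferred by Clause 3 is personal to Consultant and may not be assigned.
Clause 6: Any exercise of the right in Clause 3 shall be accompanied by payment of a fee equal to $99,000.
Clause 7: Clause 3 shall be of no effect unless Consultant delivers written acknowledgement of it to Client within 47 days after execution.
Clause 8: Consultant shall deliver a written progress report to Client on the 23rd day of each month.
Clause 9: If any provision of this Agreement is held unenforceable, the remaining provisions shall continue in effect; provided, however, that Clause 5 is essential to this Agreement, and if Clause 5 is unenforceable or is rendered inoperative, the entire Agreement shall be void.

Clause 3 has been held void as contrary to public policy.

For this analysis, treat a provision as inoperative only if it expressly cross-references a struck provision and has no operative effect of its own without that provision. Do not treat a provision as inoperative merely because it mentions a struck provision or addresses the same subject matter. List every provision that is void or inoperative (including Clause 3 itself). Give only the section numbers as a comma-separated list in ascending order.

1, 2, 3, 4, 5, 6, 7, 8, 9

Clause 3 is struck. Clause 5 operates only by reference to Clause 3, so it falls with Clause 3. The only function of Clause 6 is the exercise fee for Clause 3, so it cannot stand once Clause 3 is removed. Clause 7 has no operative effect of its own apart from Clause 3 and is therefore inoperative. Clause 9 makes Clause 5 an essential term, and Clause 5 has been rendered inoperative by the cascade; under Clause 9, the entire Agreement is therefore void. No provision of the Agreement survives.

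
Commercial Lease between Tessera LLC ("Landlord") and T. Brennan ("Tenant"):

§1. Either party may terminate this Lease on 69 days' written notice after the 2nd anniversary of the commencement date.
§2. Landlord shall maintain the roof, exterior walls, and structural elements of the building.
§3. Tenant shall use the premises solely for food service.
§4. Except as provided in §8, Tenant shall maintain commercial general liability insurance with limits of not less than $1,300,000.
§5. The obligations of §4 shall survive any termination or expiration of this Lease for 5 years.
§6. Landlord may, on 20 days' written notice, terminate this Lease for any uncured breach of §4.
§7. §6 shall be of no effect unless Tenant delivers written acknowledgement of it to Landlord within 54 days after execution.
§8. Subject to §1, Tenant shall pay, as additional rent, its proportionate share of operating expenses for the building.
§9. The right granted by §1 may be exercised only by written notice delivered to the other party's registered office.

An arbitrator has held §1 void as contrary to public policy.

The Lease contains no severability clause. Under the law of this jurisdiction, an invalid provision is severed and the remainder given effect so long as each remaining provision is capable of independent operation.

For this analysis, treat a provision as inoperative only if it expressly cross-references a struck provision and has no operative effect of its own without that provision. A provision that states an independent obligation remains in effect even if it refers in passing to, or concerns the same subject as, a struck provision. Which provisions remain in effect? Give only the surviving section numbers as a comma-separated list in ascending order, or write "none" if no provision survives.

2, 3, 4, 5, 6, 7, 8

§1 is struck. §9 merely fixes the notice requirement for §1; with §1 gone it has nothing to operate on and falls away. §8 mentions §1 but its own obligation stands independently of §1, so §8 is not affected. With no severability clause, the stated default rule severs what cannot stand and enforces each remaining provision that can operate on its own. That leaves §2, §3, §4, §5, §6, §7, and §8 in effect.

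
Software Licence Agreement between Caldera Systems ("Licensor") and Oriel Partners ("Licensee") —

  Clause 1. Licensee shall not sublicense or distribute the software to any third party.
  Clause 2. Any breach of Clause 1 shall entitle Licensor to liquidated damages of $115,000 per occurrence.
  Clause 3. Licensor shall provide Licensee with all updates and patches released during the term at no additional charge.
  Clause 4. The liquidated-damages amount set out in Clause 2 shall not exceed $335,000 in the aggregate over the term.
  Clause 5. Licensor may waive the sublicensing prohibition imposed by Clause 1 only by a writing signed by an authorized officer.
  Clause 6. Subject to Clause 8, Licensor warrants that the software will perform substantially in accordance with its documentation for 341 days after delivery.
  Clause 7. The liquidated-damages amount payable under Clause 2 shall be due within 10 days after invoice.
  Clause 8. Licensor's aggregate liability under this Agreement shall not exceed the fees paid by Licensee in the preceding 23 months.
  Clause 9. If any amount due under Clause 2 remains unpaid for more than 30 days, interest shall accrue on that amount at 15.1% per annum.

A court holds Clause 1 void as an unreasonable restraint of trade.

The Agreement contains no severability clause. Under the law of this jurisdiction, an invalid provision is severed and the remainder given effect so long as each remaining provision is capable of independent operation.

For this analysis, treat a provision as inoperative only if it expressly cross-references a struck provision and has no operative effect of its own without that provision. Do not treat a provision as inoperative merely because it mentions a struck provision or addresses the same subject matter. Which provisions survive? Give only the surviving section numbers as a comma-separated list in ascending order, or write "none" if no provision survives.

Clause 1 is struck. The whole of Clause 2 is the liquidated-damages amount, defined by reference to Clause 1, so Clause 2 cannot stand once Clause 1 is removed. Clause 5 operates only by reference to Clause 1, so it falls with Clause 1. The whole of Clause 4 is the aggregate cap on the liquidated-damages amount, defined by reference to Clause 2, so Clause 4 cannot stand once Clause 2 is removed. Clause 7 does nothing except set the payment deadline for the liquidated-damages amount by reference to Clause 2; with Clause 2 gone it has no independent effect and is inoperative. Clause 9 operates only by reference to Clause 2, so it falls with Clause 2. With no severability clause, the stated default rule severs what cannot stand and enforces each remaining provision that can operate on its own. Clause 3, Clause 6, and Clause 8 remain in effect.

3, 6, 8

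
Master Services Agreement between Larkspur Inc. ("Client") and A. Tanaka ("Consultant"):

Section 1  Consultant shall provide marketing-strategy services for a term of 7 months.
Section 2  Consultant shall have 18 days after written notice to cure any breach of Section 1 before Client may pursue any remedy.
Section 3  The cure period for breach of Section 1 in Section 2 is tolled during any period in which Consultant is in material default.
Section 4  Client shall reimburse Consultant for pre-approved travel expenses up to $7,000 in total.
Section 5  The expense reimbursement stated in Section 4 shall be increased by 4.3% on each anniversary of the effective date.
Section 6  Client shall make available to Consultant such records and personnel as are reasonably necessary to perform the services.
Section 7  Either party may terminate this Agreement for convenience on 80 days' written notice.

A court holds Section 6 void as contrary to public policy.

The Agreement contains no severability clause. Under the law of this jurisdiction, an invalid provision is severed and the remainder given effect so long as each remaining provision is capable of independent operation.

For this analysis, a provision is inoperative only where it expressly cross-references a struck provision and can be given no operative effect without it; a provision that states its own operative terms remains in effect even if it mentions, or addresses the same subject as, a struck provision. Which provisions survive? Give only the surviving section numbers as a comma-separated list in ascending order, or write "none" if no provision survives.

Section 6 is struck. Nothing else in the Agreement is defined by reference to Section 6. With no severability clause, the stated default rule severs what cannot stand and enforces each remaining provision that can operate on its own. That leaves Section 1, Section 2, Section 3, Section 4, Section 5, and Section 7 in effect.

1, 2, 3, 4, 5, 7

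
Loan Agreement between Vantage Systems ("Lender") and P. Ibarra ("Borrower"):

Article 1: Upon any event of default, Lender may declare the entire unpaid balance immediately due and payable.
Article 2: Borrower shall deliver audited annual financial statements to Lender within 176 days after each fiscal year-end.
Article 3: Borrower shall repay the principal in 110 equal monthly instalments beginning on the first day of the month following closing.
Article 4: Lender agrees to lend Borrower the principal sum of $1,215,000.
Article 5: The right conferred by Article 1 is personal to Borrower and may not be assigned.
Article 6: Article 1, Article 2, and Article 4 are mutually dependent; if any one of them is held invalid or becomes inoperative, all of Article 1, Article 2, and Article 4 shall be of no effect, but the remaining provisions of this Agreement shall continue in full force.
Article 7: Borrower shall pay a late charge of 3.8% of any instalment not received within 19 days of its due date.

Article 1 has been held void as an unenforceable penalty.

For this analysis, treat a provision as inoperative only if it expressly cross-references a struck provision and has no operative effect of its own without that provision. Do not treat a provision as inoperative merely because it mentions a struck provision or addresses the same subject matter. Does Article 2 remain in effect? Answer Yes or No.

No

Article 1 is struck. Article 5 operates only by reference to Article 1, so it falls with Article 1. Article 6 declares Article 1, Article 2, and Article 4 mutually dependent; since one of them has fallen, all of them are of no effect. That brings down Article 2 and Article 4 as well. The remainder continues in force under Article 6. That leaves Article 3, Article 6, and Article 7 in effect. Article 2 is among the inoperative provisions, so the answer is no.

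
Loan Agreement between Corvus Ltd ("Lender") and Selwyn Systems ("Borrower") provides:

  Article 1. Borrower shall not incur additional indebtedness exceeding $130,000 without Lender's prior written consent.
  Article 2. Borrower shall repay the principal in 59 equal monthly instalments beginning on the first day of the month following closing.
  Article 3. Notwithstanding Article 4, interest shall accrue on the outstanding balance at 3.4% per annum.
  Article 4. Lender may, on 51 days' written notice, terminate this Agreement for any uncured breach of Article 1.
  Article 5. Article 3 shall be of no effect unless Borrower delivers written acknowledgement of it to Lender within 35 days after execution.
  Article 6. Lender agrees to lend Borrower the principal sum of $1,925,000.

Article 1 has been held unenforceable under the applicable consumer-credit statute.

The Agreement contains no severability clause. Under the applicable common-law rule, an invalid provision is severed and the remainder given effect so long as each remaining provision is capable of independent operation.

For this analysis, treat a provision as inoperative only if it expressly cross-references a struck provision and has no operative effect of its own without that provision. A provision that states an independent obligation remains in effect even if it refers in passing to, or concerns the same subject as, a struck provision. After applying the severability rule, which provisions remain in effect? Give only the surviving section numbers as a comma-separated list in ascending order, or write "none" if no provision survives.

Article 1 is struck. Article 4 operates only by reference to Article 1, so it falls with Article 1. Although Article 3 refers to Article 4, its operative terms do not depend on Article 4, so it remains in effect. With no severability clause, the stated default rule severs what cannot stand and enforces each remaining provision that can operate on its own. That leaves Article 2, Article 3, Article 5, and Article 6 in effect.

2, 3, 5, 6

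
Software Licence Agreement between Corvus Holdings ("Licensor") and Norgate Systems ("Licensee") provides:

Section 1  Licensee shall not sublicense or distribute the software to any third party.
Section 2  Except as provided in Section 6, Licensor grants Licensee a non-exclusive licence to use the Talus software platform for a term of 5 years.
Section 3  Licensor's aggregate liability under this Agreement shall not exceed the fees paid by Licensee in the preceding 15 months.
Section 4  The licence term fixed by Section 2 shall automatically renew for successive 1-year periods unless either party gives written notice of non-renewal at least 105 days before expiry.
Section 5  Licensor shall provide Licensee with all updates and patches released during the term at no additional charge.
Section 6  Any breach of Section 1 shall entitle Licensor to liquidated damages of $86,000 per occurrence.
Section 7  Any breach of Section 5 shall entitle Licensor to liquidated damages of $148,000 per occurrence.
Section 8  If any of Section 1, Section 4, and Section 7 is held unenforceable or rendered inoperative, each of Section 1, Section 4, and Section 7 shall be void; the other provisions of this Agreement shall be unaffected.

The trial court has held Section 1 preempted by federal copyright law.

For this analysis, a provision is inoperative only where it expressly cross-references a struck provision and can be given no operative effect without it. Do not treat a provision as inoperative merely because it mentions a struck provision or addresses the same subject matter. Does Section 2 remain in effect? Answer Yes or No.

Section 1 is struck. The whole of Section 6 is the liquidated-damages amount, defined by reference to Section 1, so Section 6 cannot stand once Section 1 is removed. Although Section 2 refers to Section 6, its operative terms do not depend on Section 6, so it remains in effect. Section 8 declares Section 1, Section 4, and Section 7 mutually dependent; since one of them has fallen, all of them are of no effect. That brings down Section 4 and Section 7 as well. The remainder continues in force under Section 8. The provisions still in force are Section 2, Section 3, Section 5, and Section 8. Section 2 is among the surviving provisions, so the answer is yes.

Yes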